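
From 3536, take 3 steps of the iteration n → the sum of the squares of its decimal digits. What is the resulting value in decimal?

3536 → 3² + 5² + 3² + 6² = 9 + 25 + 9 + 36 = 79
79 → 7² + 9² = 49 + 81 = 130
130 → 1² + 3² + 0² = 1 + 9 + 0 = 10

10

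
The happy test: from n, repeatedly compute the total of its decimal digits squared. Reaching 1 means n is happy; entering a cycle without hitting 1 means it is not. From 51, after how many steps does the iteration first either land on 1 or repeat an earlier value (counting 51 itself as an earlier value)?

11

51 → 5² + 1² = 26
26 → 2² + 6² = 40
40 → 4² + 0² = 16
16 → 1² + 6² = 37
37 → 3² + 7² = 58
58 → 5² + 8² = 89
89 → 8² + 9² = 145
145 → 1² + 4² + 5² = 42
42 → 4² + 2² = 20
20 → 2² + 0² = 4
4 → 4² = 16  — 16 repeats.
That took 11 steps.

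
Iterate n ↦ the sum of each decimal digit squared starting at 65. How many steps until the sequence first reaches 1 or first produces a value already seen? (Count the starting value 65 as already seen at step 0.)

65 → 6² + 5² = 61
61 → 6² + 1² = 37
37 → 3² + 7² = 58
58 → 5² + 8² = 89
89 → 8² + 9² = 145
145 → 1² + 4² + 5² = 42
42 → 4² + 2² = 20
20 → 2² + 0² = 4
4 → 4² = 16
16 → 1² + 6² = 37  — 37 repeats.
That took 10 steps.

10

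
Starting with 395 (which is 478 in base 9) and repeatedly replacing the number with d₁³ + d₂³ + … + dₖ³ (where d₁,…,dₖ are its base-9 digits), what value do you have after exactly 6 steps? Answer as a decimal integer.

395 = (4,7,8)_9 → 4³ + 7³ + 8³ = 919
919 = (1,2,3,1)_9 → 1³ + 2³ + 3³ + 1³ = 37
37 = (4,1)_9 → 4³ + 1³ = 65
65 = (7,2)_9 → 7³ + 2³ = 351
351 = (4,3,0)_9 → 4³ + 3³ + 0³ = 91
91 = (1,1,1)_9 → 1³ + 1³ + 1³ = 3

3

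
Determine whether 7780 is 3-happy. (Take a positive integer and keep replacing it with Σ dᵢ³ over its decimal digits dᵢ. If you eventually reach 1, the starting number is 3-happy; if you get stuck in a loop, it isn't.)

7780 → 1198
1198 → 1243
1243 → 100
100 → 1  — reached 1.

3-happy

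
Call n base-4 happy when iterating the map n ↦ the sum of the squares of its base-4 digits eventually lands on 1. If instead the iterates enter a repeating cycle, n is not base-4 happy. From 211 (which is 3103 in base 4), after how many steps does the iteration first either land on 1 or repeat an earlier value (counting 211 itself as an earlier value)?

211 = (3,1,0,3)_4 → 3² + 1² + 0² + 3² = 19
19 = (1,0,3)_4 → 1² + 0² + 3² = 10
10 = (2,2)_4 → 2² + 2² = 8
8 = (2,0)_4 → 2² + 0² = 4
4 = (1,0)_4 → 1² + 0² = 1  — reached 1.
That took 5 steps.

5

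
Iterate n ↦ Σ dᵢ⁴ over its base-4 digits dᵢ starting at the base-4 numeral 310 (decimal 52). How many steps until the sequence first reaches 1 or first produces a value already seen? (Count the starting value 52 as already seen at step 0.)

6

52 = (3,1,0)_4 → 3⁴ + 1⁴ + 0⁴ = 82
82 = (1,1,0,2)_4 → 1⁴ + 1⁴ + 0⁴ + 2⁴ = 18
18 = (1,0,2)_4 → 1⁴ + 0⁴ + 2⁴ = 17
17 = (1,0,1)_4 → 1⁴ + 0⁴ + 1⁴ = 2
2 = (2)_4 → 2⁴ = 16
16 = (1,0,0)_4 → 1⁴ + 0⁴ + 0⁴ = 1  — reached 1.
That took 6 steps.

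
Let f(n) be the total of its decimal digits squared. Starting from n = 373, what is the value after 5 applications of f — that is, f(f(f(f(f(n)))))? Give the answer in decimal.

42

373 → 67
67 → 85
85 → 89
89 → 145
145 → 42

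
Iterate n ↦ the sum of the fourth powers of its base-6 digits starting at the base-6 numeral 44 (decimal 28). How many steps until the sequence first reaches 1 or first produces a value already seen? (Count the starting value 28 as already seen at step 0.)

15

28 = (4,4)_6 → 512
512 = (2,2,1,2)_6 → 49
49 = (1,2,1)_6 → 18
18 = (3,0)_6 → 81
81 = (2,1,3)_6 → 98
98 = (2,4,2)_6 → 288
288 = (1,2,0,0)_6 → 17
17 = (2,5)_6 → 641
641 = (2,5,4,5)_6 → 1522
1522 = (1,1,0,1,4)_6 → 259
259 = (1,1,1,1)_6 → 4
4 = (4)_6 → 256
256 = (1,1,0,4)_6 → 258
258 = (1,1,1,0)_6 → 3
3 = (3)_6 → 81  — 81 repeats.
That took 15 steps.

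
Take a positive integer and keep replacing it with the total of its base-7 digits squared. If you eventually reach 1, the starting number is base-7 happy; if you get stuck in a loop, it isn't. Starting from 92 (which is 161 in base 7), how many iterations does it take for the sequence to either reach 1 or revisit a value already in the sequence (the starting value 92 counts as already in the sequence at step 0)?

5

92 = (1,6,1)_7 → 1² + 6² + 1² = 1 + 36 + 1 = 38
38 = (5,3)_7 → 5² + 3² = 25 + 9 = 34
34 = (4,6)_7 → 4² + 6² = 16 + 36 = 52
52 = (1,0,3)_7 → 1² + 0² + 3² = 1 + 0 + 9 = 10
10 = (1,3)_7 → 1² + 3² = 1 + 9 = 10  — 10 repeats.
That took 5 steps.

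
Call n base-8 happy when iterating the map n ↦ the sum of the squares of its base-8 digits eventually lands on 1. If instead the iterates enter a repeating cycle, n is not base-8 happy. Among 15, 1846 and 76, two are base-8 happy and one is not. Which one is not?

15

15: 15 → 50 → 40 → 25 → 10 → 5 → 25  — repeats 25 (not base-8 happy)
1846: 1846 → 97 → 18 → 8 → 1  — reaches 1 (base-8 happy)
76: 76 → 18 → 8 → 1  — reaches 1 (base-8 happy)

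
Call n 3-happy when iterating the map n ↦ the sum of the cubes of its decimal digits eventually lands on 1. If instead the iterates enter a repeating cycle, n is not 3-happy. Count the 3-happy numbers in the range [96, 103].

96: 96 → 945 → 918 → 1242 → 81 → 513 → 153 → 153  — not 3-happy
97: 97 → 1072 → 352 → 160 → 217 → 352  — not 3-happy
98: 98 → 1241 → 74 → 407 → 407  — not 3-happy
99: 99 → 1458 → 702 → 351 → 153 → 153  — not 3-happy
100: 100 → 1  — 3-happy
101: 101 → 2 → 8 → 512 → 134 → 92 → 737 → 713 → 371 → 371  — not 3-happy
102: 102 → 9 → 729 → 1080 → 513 → 153 → 153  — not 3-happy
103: 103 → 28 → 520 → 133 → 55 → 250 → 133  — not 3-happy
3-happy: 100

1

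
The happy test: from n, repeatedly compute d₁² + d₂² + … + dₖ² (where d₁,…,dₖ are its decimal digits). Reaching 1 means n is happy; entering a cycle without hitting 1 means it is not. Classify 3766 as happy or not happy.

3766 → 130
130 → 10
10 → 1  — reached 1.

happy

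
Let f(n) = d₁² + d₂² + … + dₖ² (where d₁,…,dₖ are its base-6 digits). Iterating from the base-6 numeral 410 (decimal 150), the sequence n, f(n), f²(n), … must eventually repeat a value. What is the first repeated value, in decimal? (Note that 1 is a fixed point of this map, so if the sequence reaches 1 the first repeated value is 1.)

150 = (4,1,0)_6 → 4² + 1² + 0² = 16 + 1 + 0 = 17
17 = (2,5)_6 → 2² + 5² = 4 + 25 = 29
29 = (4,5)_6 → 4² + 5² = 16 + 25 = 41
41 = (1,0,5)_6 → 1² + 0² + 5² = 1 + 0 + 25 = 26
26 = (4,2)_6 → 4² + 2² = 16 + 4 = 20
20 = (3,2)_6 → 3² + 2² = 9 + 4 = 13
13 = (2,1)_6 → 2² + 1² = 4 + 1 = 5
5 = (5)_6 → 5² = 25
25 = (4,1)_6 → 4² + 1² = 16 + 1 = 17  — 17 already appeared earlier.

17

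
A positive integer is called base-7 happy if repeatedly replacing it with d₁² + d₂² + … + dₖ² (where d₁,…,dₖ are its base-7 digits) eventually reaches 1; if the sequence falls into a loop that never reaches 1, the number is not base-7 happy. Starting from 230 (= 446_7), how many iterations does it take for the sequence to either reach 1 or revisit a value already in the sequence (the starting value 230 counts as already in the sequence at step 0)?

10

230 = (4,4,6)_7 → 4² + 4² + 6² = 68
68 = (1,2,5)_7 → 1² + 2² + 5² = 30
30 = (4,2)_7 → 4² + 2² = 20
20 = (2,6)_7 → 2² + 6² = 40
40 = (5,5)_7 → 5² + 5² = 50
50 = (1,0,1)_7 → 1² + 0² + 1² = 2
2 = (2)_7 → 2² = 4
4 = (4)_7 → 4² = 16
16 = (2,2)_7 → 2² + 2² = 8
8 = (1,1)_7 → 1² + 1² = 2  — 2 repeats.
That took 10 steps.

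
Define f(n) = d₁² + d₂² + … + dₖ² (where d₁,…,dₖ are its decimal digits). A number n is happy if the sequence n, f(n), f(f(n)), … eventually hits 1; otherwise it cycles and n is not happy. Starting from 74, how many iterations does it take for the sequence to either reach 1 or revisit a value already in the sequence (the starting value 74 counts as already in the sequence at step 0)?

74 → 7² + 4² = 49 + 16 = 65
65 → 6² + 5² = 36 + 25 = 61
61 → 6² + 1² = 36 + 1 = 37
37 → 3² + 7² = 9 + 49 = 58
58 → 5² + 8² = 25 + 64 = 89
89 → 8² + 9² = 64 + 81 = 145
145 → 1² + 4² + 5² = 1 + 16 + 25 = 42
42 → 4² + 2² = 16 + 4 = 20
20 → 2² + 0² = 4 + 0 = 4
4 → 4² = 16
16 → 1² + 6² = 1 + 36 = 37  — 37 repeats.
That took 11 steps.

11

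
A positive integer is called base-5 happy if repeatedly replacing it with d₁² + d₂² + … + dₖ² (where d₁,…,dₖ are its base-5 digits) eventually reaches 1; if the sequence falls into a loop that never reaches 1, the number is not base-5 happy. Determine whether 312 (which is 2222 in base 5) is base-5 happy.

312 = (2,2,2,2)_5 → 2² + 2² + 2² + 2² = 16
16 = (3,1)_5 → 3² + 1² = 10
10 = (2,0)_5 → 2² + 0² = 4
4 = (4)_5 → 4² = 16  — 16 already seen; the sequence cycles without reaching 1.

not base-5 happy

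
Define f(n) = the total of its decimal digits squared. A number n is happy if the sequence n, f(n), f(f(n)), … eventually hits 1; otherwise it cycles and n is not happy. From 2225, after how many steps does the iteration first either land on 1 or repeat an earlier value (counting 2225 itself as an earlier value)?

2225 → 2² + 2² + 2² + 5² = 37
37 → 3² + 7² = 58
58 → 5² + 8² = 89
89 → 8² + 9² = 145
145 → 1² + 4² + 5² = 42
42 → 4² + 2² = 20
20 → 2² + 0² = 4
4 → 4² = 16
16 → 1² + 6² = 37  — 37 repeats.
That took 9 steps.

9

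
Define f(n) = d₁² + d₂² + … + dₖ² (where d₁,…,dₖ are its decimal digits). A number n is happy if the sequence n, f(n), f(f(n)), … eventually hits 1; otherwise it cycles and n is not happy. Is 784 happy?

784 → 7² + 8² + 4² = 129
129 → 1² + 2² + 9² = 86
86 → 8² + 6² = 100
100 → 1² + 0² + 0² = 1  — reached 1.

happy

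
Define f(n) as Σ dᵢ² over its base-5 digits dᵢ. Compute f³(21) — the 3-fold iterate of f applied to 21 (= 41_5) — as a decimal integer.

13

21 = (4,1)_5 → 4² + 1² = 16 + 1 = 17
17 = (3,2)_5 → 3² + 2² = 9 + 4 = 13
13 = (2,3)_5 → 2² + 3² = 4 + 9 = 13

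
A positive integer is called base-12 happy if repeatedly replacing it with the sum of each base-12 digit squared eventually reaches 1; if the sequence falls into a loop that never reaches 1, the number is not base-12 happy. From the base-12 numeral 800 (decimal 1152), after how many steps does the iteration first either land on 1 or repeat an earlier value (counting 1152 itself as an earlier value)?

11

1152 = (8,0,0)_12 → 8² + 0² + 0² = 64
64 = (5,4)_12 → 5² + 4² = 41
41 = (3,5)_12 → 3² + 5² = 34
34 = (2,10)_12 → 2² + 10² = 104
104 = (8,8)_12 → 8² + 8² = 128
128 = (10,8)_12 → 10² + 8² = 164
164 = (1,1,8)_12 → 1² + 1² + 8² = 66
66 = (5,6)_12 → 5² + 6² = 61
61 = (5,1)_12 → 5² + 1² = 26
26 = (2,2)_12 → 2² + 2² = 8
8 = (8)_12 → 8² = 64  — 64 repeats.
That took 11 steps.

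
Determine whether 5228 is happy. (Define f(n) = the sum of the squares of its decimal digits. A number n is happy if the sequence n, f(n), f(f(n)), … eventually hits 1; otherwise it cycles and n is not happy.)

happy

5228 → 5² + 2² + 2² + 8² = 97
97 → 9² + 7² = 130
130 → 1² + 3² + 0² = 10
10 → 1² + 0² = 1  — reached 1.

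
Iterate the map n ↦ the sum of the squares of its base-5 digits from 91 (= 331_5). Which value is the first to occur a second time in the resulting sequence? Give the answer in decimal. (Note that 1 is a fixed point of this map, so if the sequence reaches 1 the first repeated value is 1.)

1

91 = (3,3,1)_5 → 3² + 3² + 1² = 19
19 = (3,4)_5 → 3² + 4² = 25
25 = (1,0,0)_5 → 1² + 0² + 0² = 1  — reached the fixed point 1.
1 → 1, so 1 is the first repeated value.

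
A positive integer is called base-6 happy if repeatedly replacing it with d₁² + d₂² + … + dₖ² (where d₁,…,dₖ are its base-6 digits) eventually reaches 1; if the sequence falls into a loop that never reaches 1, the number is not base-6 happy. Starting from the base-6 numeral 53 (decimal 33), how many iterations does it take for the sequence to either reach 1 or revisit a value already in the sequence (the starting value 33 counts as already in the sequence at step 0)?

33 = (5,3)_6 → 5² + 3² = 34
34 = (5,4)_6 → 5² + 4² = 41
41 = (1,0,5)_6 → 1² + 0² + 5² = 26
26 = (4,2)_6 → 4² + 2² = 20
20 = (3,2)_6 → 3² + 2² = 13
13 = (2,1)_6 → 2² + 1² = 5
5 = (5)_6 → 5² = 25
25 = (4,1)_6 → 4² + 1² = 17
17 = (2,5)_6 → 2² + 5² = 29
29 = (4,5)_6 → 4² + 5² = 41  — 41 repeats.
That took 10 steps.

10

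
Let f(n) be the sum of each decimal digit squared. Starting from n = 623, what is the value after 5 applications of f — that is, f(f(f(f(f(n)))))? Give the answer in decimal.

1

623 → 6² + 2² + 3² = 36 + 4 + 9 = 49
49 → 4² + 9² = 16 + 81 = 97
97 → 9² + 7² = 81 + 49 = 130
130 → 1² + 3² + 0² = 1 + 9 + 0 = 10
10 → 1² + 0² = 1 + 0 = 1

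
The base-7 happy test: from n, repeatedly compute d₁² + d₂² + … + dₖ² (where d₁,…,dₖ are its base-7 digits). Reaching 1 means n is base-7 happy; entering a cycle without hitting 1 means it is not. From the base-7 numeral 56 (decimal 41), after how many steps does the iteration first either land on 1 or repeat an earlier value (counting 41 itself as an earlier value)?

41 = (5,6)_7 → 5² + 6² = 61
61 = (1,1,5)_7 → 1² + 1² + 5² = 27
27 = (3,6)_7 → 3² + 6² = 45
45 = (6,3)_7 → 6² + 3² = 45  — 45 repeats.
That took 4 steps.

4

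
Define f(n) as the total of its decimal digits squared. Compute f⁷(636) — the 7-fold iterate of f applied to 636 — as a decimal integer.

636 → 6² + 3² + 6² = 81
81 → 8² + 1² = 65
65 → 6² + 5² = 61
61 → 6² + 1² = 37
37 → 3² + 7² = 58
58 → 5² + 8² = 89
89 → 8² + 9² = 145

145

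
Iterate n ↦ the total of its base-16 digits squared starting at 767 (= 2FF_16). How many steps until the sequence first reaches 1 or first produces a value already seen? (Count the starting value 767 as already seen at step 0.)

8

767 = (2,15,15)_16 → 2² + 15² + 15² = 4 + 225 + 225 = 454
454 = (1,12,6)_16 → 1² + 12² + 6² = 1 + 144 + 36 = 181
181 = (11,5)_16 → 11² + 5² = 121 + 25 = 146
146 = (9,2)_16 → 9² + 2² = 81 + 4 = 85
85 = (5,5)_16 → 5² + 5² = 25 + 25 = 50
50 = (3,2)_16 → 3² + 2² = 9 + 4 = 13
13 = (13)_16 → 13² = 169
169 = (10,9)_16 → 10² + 9² = 100 + 81 = 181  — 181 repeats.
That took 8 steps.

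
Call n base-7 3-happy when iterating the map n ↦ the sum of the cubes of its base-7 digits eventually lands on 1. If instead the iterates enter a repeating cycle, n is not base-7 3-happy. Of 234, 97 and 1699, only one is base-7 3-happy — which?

234: 234 → 216 → 288 → 342 → 648 → 282 → 258 → 342  — repeats 342 (not base-7 3-happy)
97: 97 → 433 → 343 → 1  — reaches 1 (base-7 3-happy)
1699: 1699 → 469 → 73 → 55 → 217 → 91 → 217  — repeats 217 (not base-7 3-happy)

97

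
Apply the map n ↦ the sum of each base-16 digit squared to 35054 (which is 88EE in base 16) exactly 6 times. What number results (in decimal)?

35054 = (8,8,14,14)_16 → 520
520 = (2,0,8)_16 → 68
68 = (4,4)_16 → 32
32 = (2,0)_16 → 4
4 = (4)_16 → 16
16 = (1,0)_16 → 1

1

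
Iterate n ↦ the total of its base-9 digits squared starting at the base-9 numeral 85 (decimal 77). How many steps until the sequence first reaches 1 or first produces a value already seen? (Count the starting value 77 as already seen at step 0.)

4

77 = (8,5)_9 → 89
89 = (1,0,8)_9 → 65
65 = (7,2)_9 → 53
53 = (5,8)_9 → 89  — 89 repeats.
That took 4 steps.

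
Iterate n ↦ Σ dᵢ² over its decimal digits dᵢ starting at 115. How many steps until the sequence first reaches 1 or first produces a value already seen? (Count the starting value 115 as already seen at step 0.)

15

115 → 1² + 1² + 5² = 1 + 1 + 25 = 27
27 → 2² + 7² = 4 + 49 = 53
53 → 5² + 3² = 25 + 9 = 34
34 → 3² + 4² = 9 + 16 = 25
25 → 2² + 5² = 4 + 25 = 29
29 → 2² + 9² = 4 + 81 = 85
85 → 8² + 5² = 64 + 25 = 89
89 → 8² + 9² = 64 + 81 = 145
145 → 1² + 4² + 5² = 1 + 16 + 25 = 42
42 → 4² + 2² = 16 + 4 = 20
20 → 2² + 0² = 4 + 0 = 4
4 → 4² = 16
16 → 1² + 6² = 1 + 36 = 37
37 → 3² + 7² = 9 + 49 = 58
58 → 5² + 8² = 25 + 64 = 89  — 89 repeats.
That took 15 steps.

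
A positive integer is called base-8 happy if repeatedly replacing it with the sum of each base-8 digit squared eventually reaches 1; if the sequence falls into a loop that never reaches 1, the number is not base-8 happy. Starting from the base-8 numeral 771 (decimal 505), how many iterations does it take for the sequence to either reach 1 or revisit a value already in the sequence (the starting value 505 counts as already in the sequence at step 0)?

505 = (7,7,1)_8 → 7² + 7² + 1² = 99
99 = (1,4,3)_8 → 1² + 4² + 3² = 26
26 = (3,2)_8 → 3² + 2² = 13
13 = (1,5)_8 → 1² + 5² = 26  — 26 repeats.
That took 4 steps.

4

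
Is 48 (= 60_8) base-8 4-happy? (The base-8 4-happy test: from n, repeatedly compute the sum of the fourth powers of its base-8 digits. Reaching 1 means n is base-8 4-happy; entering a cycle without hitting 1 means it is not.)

base-8 4-happy

48 = (6,0)_8 → 6⁴ + 0⁴ = 1296
1296 = (2,4,2,0)_8 → 2⁴ + 4⁴ + 2⁴ + 0⁴ = 288
288 = (4,4,0)_8 → 4⁴ + 4⁴ + 0⁴ = 512
512 = (1,0,0,0)_8 → 1⁴ + 0⁴ + 0⁴ + 0⁴ = 1  — reached 1.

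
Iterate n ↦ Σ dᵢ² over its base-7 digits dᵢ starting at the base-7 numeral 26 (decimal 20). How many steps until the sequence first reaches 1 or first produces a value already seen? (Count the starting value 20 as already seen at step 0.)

20 = (2,6)_7 → 2² + 6² = 4 + 36 = 40
40 = (5,5)_7 → 5² + 5² = 25 + 25 = 50
50 = (1,0,1)_7 → 1² + 0² + 1² = 1 + 0 + 1 = 2
2 = (2)_7 → 2² = 4
4 = (4)_7 → 4² = 16
16 = (2,2)_7 → 2² + 2² = 4 + 4 = 8
8 = (1,1)_7 → 1² + 1² = 1 + 1 = 2  — 2 repeats.
That took 7 steps.

7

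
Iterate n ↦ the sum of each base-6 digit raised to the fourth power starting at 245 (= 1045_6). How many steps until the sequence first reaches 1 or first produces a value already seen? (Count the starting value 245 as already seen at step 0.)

13

245 = (1,0,4,5)_6 → 1⁴ + 0⁴ + 4⁴ + 5⁴ = 882
882 = (4,0,3,0)_6 → 4⁴ + 0⁴ + 3⁴ + 0⁴ = 337
337 = (1,3,2,1)_6 → 1⁴ + 3⁴ + 2⁴ + 1⁴ = 99
99 = (2,4,3)_6 → 2⁴ + 4⁴ + 3⁴ = 353
353 = (1,3,4,5)_6 → 1⁴ + 3⁴ + 4⁴ + 5⁴ = 963
963 = (4,2,4,3)_6 → 4⁴ + 2⁴ + 4⁴ + 3⁴ = 609
609 = (2,4,5,3)_6 → 2⁴ + 4⁴ + 5⁴ + 3⁴ = 978
978 = (4,3,1,0)_6 → 4⁴ + 3⁴ + 1⁴ + 0⁴ = 338
338 = (1,3,2,2)_6 → 1⁴ + 3⁴ + 2⁴ + 2⁴ = 114
114 = (3,1,0)_6 → 3⁴ + 1⁴ + 0⁴ = 82
82 = (2,1,4)_6 → 2⁴ + 1⁴ + 4⁴ = 273
273 = (1,1,3,3)_6 → 1⁴ + 1⁴ + 3⁴ + 3⁴ = 164
164 = (4,3,2)_6 → 4⁴ + 3⁴ + 2⁴ = 353  — 353 repeats.
That took 13 steps.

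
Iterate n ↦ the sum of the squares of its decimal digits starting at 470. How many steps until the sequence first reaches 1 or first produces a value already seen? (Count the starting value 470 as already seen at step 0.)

11

470 → 4² + 7² + 0² = 65
65 → 6² + 5² = 61
61 → 6² + 1² = 37
37 → 3² + 7² = 58
58 → 5² + 8² = 89
89 → 8² + 9² = 145
145 → 1² + 4² + 5² = 42
42 → 4² + 2² = 20
20 → 2² + 0² = 4
4 → 4² = 16
16 → 1² + 6² = 37  — 37 repeats.
That took 11 steps.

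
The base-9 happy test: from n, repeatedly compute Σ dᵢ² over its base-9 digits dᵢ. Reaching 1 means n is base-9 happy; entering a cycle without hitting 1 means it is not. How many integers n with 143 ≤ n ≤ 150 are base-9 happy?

143: 143 → 101 → 9 → 1  — base-9 happy
144: 144 → 50 → 50  — not base-9 happy
145: 145 → 51 → 61 → 85 → 17 → 65 → 53 → 89 → 65  — not base-9 happy
146: 146 → 54 → 36 → 16 → 50 → 50  — not base-9 happy
147: 147 → 59 → 61 → 85 → 17 → 65 → 53 → 89 → 65  — not base-9 happy
148: 148 → 66 → 58 → 52 → 74 → 68 → 74  — not base-9 happy
149: 149 → 75 → 73 → 65 → 53 → 89 → 65  — not base-9 happy
150: 150 → 86 → 26 → 68 → 74 → 68  — not base-9 happy
base-9 happy: 143

1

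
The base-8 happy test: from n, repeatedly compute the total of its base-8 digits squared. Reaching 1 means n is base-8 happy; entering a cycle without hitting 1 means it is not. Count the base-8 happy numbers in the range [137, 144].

1

137: 137 → 6 → 36 → 32 → 16 → 4 → 16  (repeats 16)
138: 138 → 9 → 2 → 4 → 16 → 4  (repeats 4)
139: 139 → 14 → 37 → 41 → 26 → 13 → 26  (repeats 26)
140: 140 → 21 → 29 → 34 → 20 → 20  (repeats 20)
141: 141 → 30 → 45 → 50 → 40 → 25 → 10 → 5 → 25  (repeats 25)
142: 142 → 41 → 26 → 13 → 26  (repeats 26)
143: 143 → 54 → 72 → 2 → 4 → 16 → 4  (repeats 4)
144: 144 → 8 → 1  (reaches 1)
base-8 happy: 144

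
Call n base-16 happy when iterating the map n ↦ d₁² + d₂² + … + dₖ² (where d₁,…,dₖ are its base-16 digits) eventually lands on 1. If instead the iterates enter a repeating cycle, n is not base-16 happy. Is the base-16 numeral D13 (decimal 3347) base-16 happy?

3347 = (13,1,3)_16 → 13² + 1² + 3² = 169 + 1 + 9 = 179
179 = (11,3)_16 → 11² + 3² = 121 + 9 = 130
130 = (8,2)_16 → 8² + 2² = 64 + 4 = 68
68 = (4,4)_16 → 4² + 4² = 16 + 16 = 32
32 = (2,0)_16 → 2² + 0² = 4 + 0 = 4
4 = (4)_16 → 4² = 16
16 = (1,0)_16 → 1² + 0² = 1 + 0 = 1  — reached 1.

base-16 happy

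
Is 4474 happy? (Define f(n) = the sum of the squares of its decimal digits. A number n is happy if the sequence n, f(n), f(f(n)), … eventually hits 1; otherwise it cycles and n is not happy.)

happy

4474 → 97
97 → 130
130 → 10
10 → 1  — reached 1.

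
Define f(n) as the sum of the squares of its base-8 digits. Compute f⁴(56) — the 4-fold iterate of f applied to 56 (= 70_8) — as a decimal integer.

26

56 = (7,0)_8 → 7² + 0² = 49
49 = (6,1)_8 → 6² + 1² = 37
37 = (4,5)_8 → 4² + 5² = 41
41 = (5,1)_8 → 5² + 1² = 26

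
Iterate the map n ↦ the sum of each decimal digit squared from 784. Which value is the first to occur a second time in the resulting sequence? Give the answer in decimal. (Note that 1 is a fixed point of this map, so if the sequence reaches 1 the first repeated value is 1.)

784 → 7² + 8² + 4² = 129
129 → 1² + 2² + 9² = 86
86 → 8² + 6² = 100
100 → 1² + 0² + 0² = 1  — reached the fixed point 1.
1 → 1, so 1 is the first repeated value.

1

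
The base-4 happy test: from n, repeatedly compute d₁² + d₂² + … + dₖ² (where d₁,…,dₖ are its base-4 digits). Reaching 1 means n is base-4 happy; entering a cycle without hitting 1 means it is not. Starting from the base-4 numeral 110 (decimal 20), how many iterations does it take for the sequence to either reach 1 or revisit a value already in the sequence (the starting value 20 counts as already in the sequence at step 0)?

20 = (1,1,0)_4 → 1² + 1² + 0² = 2
2 = (2)_4 → 2² = 4
4 = (1,0)_4 → 1² + 0² = 1  — reached 1.
That took 3 steps.

3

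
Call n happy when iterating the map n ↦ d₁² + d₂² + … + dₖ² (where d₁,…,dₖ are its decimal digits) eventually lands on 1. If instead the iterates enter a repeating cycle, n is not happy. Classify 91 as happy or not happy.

91 → 9² + 1² = 81 + 1 = 82
82 → 8² + 2² = 64 + 4 = 68
68 → 6² + 8² = 36 + 64 = 100
100 → 1² + 0² + 0² = 1 + 0 + 0 = 1  — reached 1.

happy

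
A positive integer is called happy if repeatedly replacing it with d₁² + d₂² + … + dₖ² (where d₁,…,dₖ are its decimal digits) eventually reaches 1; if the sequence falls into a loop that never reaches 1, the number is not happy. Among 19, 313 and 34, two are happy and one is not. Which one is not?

19: 19 → 82 → 68 → 100 → 1  — reaches 1 (happy)
313: 313 → 19 → 82 → 68 → 100 → 1  — reaches 1 (happy)
34: 34 → 25 → 29 → 85 → 89 → 145 → 42 → 20 → 4 → 16 → 37 → 58 → 89  — repeats 89 (not happy)

34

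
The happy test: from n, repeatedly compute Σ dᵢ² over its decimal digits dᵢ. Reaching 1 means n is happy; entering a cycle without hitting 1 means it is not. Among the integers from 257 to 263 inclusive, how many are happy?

257: 257 → 78 → 113 → 11 → 2 → 4 → 16 → 37 → 58 → 89 → 145 → 42 → 20 → 4  — not happy
258: 258 → 93 → 90 → 81 → 65 → 61 → 37 → 58 → 89 → 145 → 42 → 20 → 4 → 16 → 37  — not happy
259: 259 → 110 → 2 → 4 → 16 → 37 → 58 → 89 → 145 → 42 → 20 → 4  — not happy
260: 260 → 40 → 16 → 37 → 58 → 89 → 145 → 42 → 20 → 4 → 16  — not happy
261: 261 → 41 → 17 → 50 → 25 → 29 → 85 → 89 → 145 → 42 → 20 → 4 → 16 → 37 → 58 → 89  — not happy
262: 262 → 44 → 32 → 13 → 10 → 1  — happy
263: 263 → 49 → 97 → 130 → 10 → 1  — happy
happy: 262, 263

2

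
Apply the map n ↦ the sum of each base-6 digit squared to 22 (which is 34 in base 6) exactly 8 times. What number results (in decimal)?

5

22 = (3,4)_6 → 3² + 4² = 9 + 16 = 25
25 = (4,1)_6 → 4² + 1² = 16 + 1 = 17
17 = (2,5)_6 → 2² + 5² = 4 + 25 = 29
29 = (4,5)_6 → 4² + 5² = 16 + 25 = 41
41 = (1,0,5)_6 → 1² + 0² + 5² = 1 + 0 + 25 = 26
26 = (4,2)_6 → 4² + 2² = 16 + 4 = 20
20 = (3,2)_6 → 3² + 2² = 9 + 4 = 13
13 = (2,1)_6 → 2² + 1² = 4 + 1 = 5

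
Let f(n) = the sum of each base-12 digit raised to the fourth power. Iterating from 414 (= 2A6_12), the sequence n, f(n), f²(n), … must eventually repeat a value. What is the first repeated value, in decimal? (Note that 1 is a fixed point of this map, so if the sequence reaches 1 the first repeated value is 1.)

414 = (2,10,6)_12 → 2⁴ + 10⁴ + 6⁴ = 16 + 10000 + 1296 = 11312
11312 = (6,6,6,8)_12 → 6⁴ + 6⁴ + 6⁴ + 8⁴ = 1296 + 1296 + 1296 + 4096 = 7984
7984 = (4,7,5,4)_12 → 4⁴ + 7⁴ + 5⁴ + 4⁴ = 256 + 2401 + 625 + 256 = 3538
3538 = (2,0,6,10)_12 → 2⁴ + 0⁴ + 6⁴ + 10⁴ = 16 + 0 + 1296 + 10000 = 11312  — 11312 already appeared earlier.

11312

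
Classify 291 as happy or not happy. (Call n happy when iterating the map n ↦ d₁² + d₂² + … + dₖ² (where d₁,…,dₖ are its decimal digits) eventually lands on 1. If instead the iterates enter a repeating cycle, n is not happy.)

happy

291 → 86
86 → 100
100 → 1  — reached 1.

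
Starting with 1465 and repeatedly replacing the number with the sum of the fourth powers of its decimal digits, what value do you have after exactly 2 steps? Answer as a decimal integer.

6514

1465 → 1⁴ + 4⁴ + 6⁴ + 5⁴ = 2178
2178 → 2⁴ + 1⁴ + 7⁴ + 8⁴ = 6514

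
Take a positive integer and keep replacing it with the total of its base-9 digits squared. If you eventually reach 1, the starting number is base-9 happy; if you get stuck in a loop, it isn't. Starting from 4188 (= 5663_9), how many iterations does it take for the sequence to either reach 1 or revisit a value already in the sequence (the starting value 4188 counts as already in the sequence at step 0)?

4188 = (5,6,6,3)_9 → 5² + 6² + 6² + 3² = 106
106 = (1,2,7)_9 → 1² + 2² + 7² = 54
54 = (6,0)_9 → 6² + 0² = 36
36 = (4,0)_9 → 4² + 0² = 16
16 = (1,7)_9 → 1² + 7² = 50
50 = (5,5)_9 → 5² + 5² = 50  — 50 repeats.
That took 6 steps.

6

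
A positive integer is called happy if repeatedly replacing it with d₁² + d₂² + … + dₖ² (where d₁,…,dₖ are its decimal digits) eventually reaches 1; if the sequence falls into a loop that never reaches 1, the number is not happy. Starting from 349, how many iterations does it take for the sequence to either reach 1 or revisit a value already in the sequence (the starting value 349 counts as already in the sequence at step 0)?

349 → 3² + 4² + 9² = 9 + 16 + 81 = 106
106 → 1² + 0² + 6² = 1 + 0 + 36 = 37
37 → 3² + 7² = 9 + 49 = 58
58 → 5² + 8² = 25 + 64 = 89
89 → 8² + 9² = 64 + 81 = 145
145 → 1² + 4² + 5² = 1 + 16 + 25 = 42
42 → 4² + 2² = 16 + 4 = 20
20 → 2² + 0² = 4 + 0 = 4
4 → 4² = 16
16 → 1² + 6² = 1 + 36 = 37  — 37 repeats.
That took 10 steps.

10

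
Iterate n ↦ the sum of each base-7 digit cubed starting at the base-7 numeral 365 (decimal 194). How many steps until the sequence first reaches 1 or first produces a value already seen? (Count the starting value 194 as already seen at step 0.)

194 = (3,6,5)_7 → 3³ + 6³ + 5³ = 368
368 = (1,0,3,4)_7 → 1³ + 0³ + 3³ + 4³ = 92
92 = (1,6,1)_7 → 1³ + 6³ + 1³ = 218
218 = (4,3,1)_7 → 4³ + 3³ + 1³ = 92  — 92 repeats.
That took 4 steps.

4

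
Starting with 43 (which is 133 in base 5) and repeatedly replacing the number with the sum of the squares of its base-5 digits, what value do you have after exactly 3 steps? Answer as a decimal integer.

43 = (1,3,3)_5 → 19
19 = (3,4)_5 → 25
25 = (1,0,0)_5 → 1

1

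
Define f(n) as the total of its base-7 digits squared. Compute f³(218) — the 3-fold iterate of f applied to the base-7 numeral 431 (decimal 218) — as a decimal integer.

218 = (4,3,1)_7 → 4² + 3² + 1² = 16 + 9 + 1 = 26
26 = (3,5)_7 → 3² + 5² = 9 + 25 = 34
34 = (4,6)_7 → 4² + 6² = 16 + 36 = 52

52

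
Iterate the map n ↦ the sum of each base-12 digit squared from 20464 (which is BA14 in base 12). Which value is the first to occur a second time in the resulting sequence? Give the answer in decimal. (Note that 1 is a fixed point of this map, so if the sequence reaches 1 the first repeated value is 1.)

20464 = (11,10,1,4)_12 → 11² + 10² + 1² + 4² = 238
238 = (1,7,10)_12 → 1² + 7² + 10² = 150
150 = (1,0,6)_12 → 1² + 0² + 6² = 37
37 = (3,1)_12 → 3² + 1² = 10
10 = (10)_12 → 10² = 100
100 = (8,4)_12 → 8² + 4² = 80
80 = (6,8)_12 → 6² + 8² = 100  — 100 already appeared earlier.

100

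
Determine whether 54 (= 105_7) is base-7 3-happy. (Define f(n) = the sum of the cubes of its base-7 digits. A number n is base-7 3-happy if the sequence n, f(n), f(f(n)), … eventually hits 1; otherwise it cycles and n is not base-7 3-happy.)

not base-7 3-happy

54 = (1,0,5)_7 → 1³ + 0³ + 5³ = 126
126 = (2,4,0)_7 → 2³ + 4³ + 0³ = 72
72 = (1,3,2)_7 → 1³ + 3³ + 2³ = 36
36 = (5,1)_7 → 5³ + 1³ = 126  — 126 already seen; the sequence cycles without reaching 1.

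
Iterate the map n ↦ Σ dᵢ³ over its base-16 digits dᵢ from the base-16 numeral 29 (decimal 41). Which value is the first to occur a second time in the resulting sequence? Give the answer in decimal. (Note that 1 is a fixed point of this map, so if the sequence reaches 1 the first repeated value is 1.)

2729

41 = (2,9)_16 → 2³ + 9³ = 737
737 = (2,14,1)_16 → 2³ + 14³ + 1³ = 2753
2753 = (10,12,1)_16 → 10³ + 12³ + 1³ = 2729
2729 = (10,10,9)_16 → 10³ + 10³ + 9³ = 2729  — 2729 already appeared earlier.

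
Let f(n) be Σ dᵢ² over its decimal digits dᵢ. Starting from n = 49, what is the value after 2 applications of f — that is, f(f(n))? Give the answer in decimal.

130

49 → 4² + 9² = 16 + 81 = 97
97 → 9² + 7² = 81 + 49 = 130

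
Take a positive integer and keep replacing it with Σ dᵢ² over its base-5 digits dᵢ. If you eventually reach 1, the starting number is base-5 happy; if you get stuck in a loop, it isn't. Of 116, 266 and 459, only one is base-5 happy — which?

459

116: 116 → 26 → 2 → 4 → 16 → 10 → 4  — repeats 4 (not base-5 happy)
266: 266 → 14 → 20 → 16 → 10 → 4 → 16  — repeats 16 (not base-5 happy)
459: 459 → 35 → 5 → 1  — reaches 1 (base-5 happy)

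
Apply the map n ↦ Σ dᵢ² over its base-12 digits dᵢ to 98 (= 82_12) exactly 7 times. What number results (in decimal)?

25

98 = (8,2)_12 → 8² + 2² = 68
68 = (5,8)_12 → 5² + 8² = 89
89 = (7,5)_12 → 7² + 5² = 74
74 = (6,2)_12 → 6² + 2² = 40
40 = (3,4)_12 → 3² + 4² = 25
25 = (2,1)_12 → 2² + 1² = 5
5 = (5)_12 → 5² = 25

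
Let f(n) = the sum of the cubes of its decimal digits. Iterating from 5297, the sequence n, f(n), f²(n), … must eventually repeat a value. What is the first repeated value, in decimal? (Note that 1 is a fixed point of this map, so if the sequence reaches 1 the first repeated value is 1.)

5297 → 1205
1205 → 134
134 → 92
92 → 737
737 → 713
713 → 371
371 → 371  — 371 already appeared earlier.

371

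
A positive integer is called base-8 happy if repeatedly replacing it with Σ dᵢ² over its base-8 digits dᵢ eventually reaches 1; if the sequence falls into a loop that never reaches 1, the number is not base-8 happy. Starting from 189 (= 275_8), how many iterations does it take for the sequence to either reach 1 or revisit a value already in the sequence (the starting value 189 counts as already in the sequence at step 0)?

4

189 = (2,7,5)_8 → 2² + 7² + 5² = 78
78 = (1,1,6)_8 → 1² + 1² + 6² = 38
38 = (4,6)_8 → 4² + 6² = 52
52 = (6,4)_8 → 6² + 4² = 52  — 52 repeats.
That took 4 steps.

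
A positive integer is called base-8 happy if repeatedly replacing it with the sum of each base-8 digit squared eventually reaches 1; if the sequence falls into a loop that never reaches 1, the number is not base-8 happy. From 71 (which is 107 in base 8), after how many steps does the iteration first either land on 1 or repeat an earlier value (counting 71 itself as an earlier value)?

71 = (1,0,7)_8 → 1² + 0² + 7² = 50
50 = (6,2)_8 → 6² + 2² = 40
40 = (5,0)_8 → 5² + 0² = 25
25 = (3,1)_8 → 3² + 1² = 10
10 = (1,2)_8 → 1² + 2² = 5
5 = (5)_8 → 5² = 25  — 25 repeats.
That took 6 steps.

6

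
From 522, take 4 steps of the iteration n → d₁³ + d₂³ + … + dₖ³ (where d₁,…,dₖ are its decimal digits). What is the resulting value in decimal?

99

522 → 5³ + 2³ + 2³ = 125 + 8 + 8 = 141
141 → 1³ + 4³ + 1³ = 1 + 64 + 1 = 66
66 → 6³ + 6³ = 216 + 216 = 432
432 → 4³ + 3³ + 2³ = 64 + 27 + 8 = 99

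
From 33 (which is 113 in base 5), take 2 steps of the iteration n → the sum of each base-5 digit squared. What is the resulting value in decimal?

5

33 = (1,1,3)_5 → 11
11 = (2,1)_5 → 5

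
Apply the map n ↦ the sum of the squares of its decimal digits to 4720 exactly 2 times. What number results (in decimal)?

117

4720 → 4² + 7² + 2² + 0² = 16 + 49 + 4 + 0 = 69
69 → 6² + 9² = 36 + 81 = 117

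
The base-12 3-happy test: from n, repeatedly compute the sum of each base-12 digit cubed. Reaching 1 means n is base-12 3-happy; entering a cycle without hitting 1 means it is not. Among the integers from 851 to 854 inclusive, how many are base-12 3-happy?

851: 851 → 2456 → 638 → 197 → 190 → 1028 → 856 → 1520 → 1728 → 1  — base-12 3-happy
852: 852 → 1456 → 1065 → 1136 → 1855 → 1344 → 793 → 342 → 288 → 8 → 512 → 755 → 1464 → 1008 → 343 → 415 → 1351 → 1136  — not base-12 3-happy
853: 853 → 1457 → 1126 → 2072 → 585 → 793 → 342 → 288 → 8 → 512 → 755 → 1464 → 1008 → 343 → 415 → 1351 → 1136 → 1855 → 1344 → 793  — not base-12 3-happy
854: 854 → 1464 → 1008 → 343 → 415 → 1351 → 1136 → 1855 → 1344 → 793 → 342 → 288 → 8 → 512 → 755 → 1464  — not base-12 3-happy
base-12 3-happy: 851

1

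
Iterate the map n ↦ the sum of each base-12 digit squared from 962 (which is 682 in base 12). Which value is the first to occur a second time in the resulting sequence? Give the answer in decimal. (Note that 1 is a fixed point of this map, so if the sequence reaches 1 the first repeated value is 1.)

962 = (6,8,2)_12 → 104
104 = (8,8)_12 → 128
128 = (10,8)_12 → 164
164 = (1,1,8)_12 → 66
66 = (5,6)_12 → 61
61 = (5,1)_12 → 26
26 = (2,2)_12 → 8
8 = (8)_12 → 64
64 = (5,4)_12 → 41
41 = (3,5)_12 → 34
34 = (2,10)_12 → 104  — 104 already appeared earlier.

104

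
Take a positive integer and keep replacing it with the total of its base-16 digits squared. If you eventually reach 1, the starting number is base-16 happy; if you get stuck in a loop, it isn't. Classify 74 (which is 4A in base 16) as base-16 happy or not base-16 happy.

base-16 happy

74 = (4,10)_16 → 4² + 10² = 16 + 100 = 116
116 = (7,4)_16 → 7² + 4² = 49 + 16 = 65
65 = (4,1)_16 → 4² + 1² = 16 + 1 = 17
17 = (1,1)_16 → 1² + 1² = 1 + 1 = 2
2 = (2)_16 → 2² = 4
4 = (4)_16 → 4² = 16
16 = (1,0)_16 → 1² + 0² = 1 + 0 = 1  — reached 1.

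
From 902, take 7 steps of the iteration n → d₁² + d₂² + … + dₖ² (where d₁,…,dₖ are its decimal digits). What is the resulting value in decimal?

16

902 → 9² + 0² + 2² = 85
85 → 8² + 5² = 89
89 → 8² + 9² = 145
145 → 1² + 4² + 5² = 42
42 → 4² + 2² = 20
20 → 2² + 0² = 4
4 → 4² = 16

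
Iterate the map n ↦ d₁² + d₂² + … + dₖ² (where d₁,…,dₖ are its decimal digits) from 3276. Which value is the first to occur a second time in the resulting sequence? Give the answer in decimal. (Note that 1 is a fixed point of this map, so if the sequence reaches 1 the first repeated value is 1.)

3276 → 3² + 2² + 7² + 6² = 98
98 → 9² + 8² = 145
145 → 1² + 4² + 5² = 42
42 → 4² + 2² = 20
20 → 2² + 0² = 4
4 → 4² = 16
16 → 1² + 6² = 37
37 → 3² + 7² = 58
58 → 5² + 8² = 89
89 → 8² + 9² = 145  — 145 already appeared earlier.

145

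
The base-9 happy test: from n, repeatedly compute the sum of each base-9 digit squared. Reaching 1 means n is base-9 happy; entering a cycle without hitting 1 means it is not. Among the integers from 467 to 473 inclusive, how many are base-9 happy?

1

467: 467 → 125 → 81 → 1  (reaches 1)
468: 468 → 74 → 68 → 74  (repeats 74)
469: 469 → 75 → 73 → 65 → 53 → 89 → 65  (repeats 65)
470: 470 → 78 → 100 → 6 → 36 → 16 → 50 → 50  (repeats 50)
471: 471 → 83 → 5 → 25 → 53 → 89 → 65 → 53  (repeats 53)
472: 472 → 90 → 2 → 4 → 16 → 50 → 50  (repeats 50)
473: 473 → 99 → 5 → 25 → 53 → 89 → 65 → 53  (repeats 53)
base-9 happy: 467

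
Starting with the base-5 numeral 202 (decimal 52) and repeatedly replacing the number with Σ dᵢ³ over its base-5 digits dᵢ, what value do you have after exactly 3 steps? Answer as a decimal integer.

28

52 = (2,0,2)_5 → 16
16 = (3,1)_5 → 28
28 = (1,0,3)_5 → 28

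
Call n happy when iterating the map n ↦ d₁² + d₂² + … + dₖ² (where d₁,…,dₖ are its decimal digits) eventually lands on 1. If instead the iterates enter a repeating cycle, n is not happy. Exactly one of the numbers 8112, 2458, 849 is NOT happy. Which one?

8112: 8112 → 70 → 49 → 97 → 130 → 10 → 1  — reaches 1 (happy)
2458: 2458 → 109 → 82 → 68 → 100 → 1  — reaches 1 (happy)
849: 849 → 161 → 38 → 73 → 58 → 89 → 145 → 42 → 20 → 4 → 16 → 37 → 58  — repeats 58 (not happy)

849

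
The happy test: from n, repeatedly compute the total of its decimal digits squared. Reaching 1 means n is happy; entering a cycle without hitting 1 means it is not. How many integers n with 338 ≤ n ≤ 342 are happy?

1

338: 338 → 82 → 68 → 100 → 1  (reaches 1)
339: 339 → 99 → 162 → 41 → 17 → 50 → 25 → 29 → 85 → 89 → 145 → 42 → 20 → 4 → 16 → 37 → 58 → 89  (repeats 89)
340: 340 → 25 → 29 → 85 → 89 → 145 → 42 → 20 → 4 → 16 → 37 → 58 → 89  (repeats 89)
341: 341 → 26 → 40 → 16 → 37 → 58 → 89 → 145 → 42 → 20 → 4 → 16  (repeats 16)
342: 342 → 29 → 85 → 89 → 145 → 42 → 20 → 4 → 16 → 37 → 58 → 89  (repeats 89)
happy: 338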